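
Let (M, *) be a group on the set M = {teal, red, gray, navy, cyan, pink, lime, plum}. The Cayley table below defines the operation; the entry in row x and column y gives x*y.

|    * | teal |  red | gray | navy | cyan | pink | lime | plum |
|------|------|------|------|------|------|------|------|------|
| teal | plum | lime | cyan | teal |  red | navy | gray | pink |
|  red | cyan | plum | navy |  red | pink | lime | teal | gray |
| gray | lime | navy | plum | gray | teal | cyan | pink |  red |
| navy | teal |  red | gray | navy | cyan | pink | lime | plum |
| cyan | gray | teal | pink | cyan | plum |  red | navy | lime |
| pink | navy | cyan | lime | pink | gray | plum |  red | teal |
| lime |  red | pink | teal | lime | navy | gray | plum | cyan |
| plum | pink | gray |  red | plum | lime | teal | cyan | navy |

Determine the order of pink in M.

The identity element is navy (its row matches the header).
pink^1 = pink
pink^2 = pink*pink = plum
pink^3 = plum*pink = teal
pink^4 = teal*pink = navy
The first power of pink equal to the identity is pink^4, so ord(pink) = 4.
(Structurally, M here is isomorphic to the quaternion group Q_8.)

4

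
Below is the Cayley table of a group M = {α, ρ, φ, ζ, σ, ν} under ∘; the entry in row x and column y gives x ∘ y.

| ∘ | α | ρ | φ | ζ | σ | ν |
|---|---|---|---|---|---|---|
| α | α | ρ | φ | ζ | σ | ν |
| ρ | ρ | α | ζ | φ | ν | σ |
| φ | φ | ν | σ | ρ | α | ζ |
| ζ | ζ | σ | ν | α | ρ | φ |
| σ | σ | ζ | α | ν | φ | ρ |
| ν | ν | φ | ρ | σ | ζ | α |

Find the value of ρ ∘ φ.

ζ

Read row ρ, column φ: ρ ∘ φ = ζ.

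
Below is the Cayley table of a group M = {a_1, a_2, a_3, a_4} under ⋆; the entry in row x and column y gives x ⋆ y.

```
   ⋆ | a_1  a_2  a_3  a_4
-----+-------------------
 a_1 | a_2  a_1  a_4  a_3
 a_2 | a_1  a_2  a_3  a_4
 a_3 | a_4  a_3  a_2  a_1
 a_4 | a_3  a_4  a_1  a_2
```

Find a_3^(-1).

First locate the identity: row a_2 matches the header, so a_2 is the identity.
Scan row a_3 for a_2: a_3 ⋆ a_3 = a_2. Hence a_3^(-1) = a_3.
(Structurally, M here is isomorphic to the Klein four-group V_4.)

a_3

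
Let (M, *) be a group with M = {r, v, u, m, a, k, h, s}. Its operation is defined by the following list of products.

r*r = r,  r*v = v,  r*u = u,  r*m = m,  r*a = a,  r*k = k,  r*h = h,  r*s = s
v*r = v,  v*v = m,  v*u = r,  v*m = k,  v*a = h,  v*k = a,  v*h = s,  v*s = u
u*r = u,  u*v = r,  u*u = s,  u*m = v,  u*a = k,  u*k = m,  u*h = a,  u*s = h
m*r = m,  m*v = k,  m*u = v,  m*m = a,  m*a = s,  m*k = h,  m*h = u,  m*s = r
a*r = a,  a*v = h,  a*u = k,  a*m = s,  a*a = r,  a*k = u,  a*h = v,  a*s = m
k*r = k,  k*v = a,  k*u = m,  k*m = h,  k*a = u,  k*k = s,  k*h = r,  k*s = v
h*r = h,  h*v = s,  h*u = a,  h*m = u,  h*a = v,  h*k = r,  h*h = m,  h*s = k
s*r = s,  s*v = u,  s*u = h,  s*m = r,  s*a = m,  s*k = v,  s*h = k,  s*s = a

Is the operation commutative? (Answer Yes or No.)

Check whether the table is symmetric across its main diagonal.
Every entry (row x, col y) equals the entry (row y, col x), so M is abelian.

Yes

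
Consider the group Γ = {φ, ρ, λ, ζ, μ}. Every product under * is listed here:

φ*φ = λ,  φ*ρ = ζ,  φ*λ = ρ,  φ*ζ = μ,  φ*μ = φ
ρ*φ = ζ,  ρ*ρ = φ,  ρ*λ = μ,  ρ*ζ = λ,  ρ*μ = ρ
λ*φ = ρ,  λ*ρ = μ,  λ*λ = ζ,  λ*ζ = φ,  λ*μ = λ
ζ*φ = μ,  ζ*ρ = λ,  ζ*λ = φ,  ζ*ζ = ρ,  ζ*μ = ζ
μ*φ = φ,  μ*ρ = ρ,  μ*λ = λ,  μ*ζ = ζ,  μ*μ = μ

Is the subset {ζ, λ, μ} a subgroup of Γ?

No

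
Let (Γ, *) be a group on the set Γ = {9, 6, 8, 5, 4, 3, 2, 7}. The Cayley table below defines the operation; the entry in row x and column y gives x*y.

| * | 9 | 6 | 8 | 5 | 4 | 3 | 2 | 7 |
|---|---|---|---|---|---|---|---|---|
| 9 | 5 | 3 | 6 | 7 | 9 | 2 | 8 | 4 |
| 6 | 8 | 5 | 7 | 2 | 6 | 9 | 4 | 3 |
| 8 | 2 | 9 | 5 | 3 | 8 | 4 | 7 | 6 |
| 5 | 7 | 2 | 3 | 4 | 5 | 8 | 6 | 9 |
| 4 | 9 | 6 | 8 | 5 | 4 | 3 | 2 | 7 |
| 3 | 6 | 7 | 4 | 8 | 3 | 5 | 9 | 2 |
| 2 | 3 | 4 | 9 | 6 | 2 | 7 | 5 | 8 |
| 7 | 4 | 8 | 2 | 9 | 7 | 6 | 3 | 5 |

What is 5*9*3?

6

5*9 = 7
7*3 = 6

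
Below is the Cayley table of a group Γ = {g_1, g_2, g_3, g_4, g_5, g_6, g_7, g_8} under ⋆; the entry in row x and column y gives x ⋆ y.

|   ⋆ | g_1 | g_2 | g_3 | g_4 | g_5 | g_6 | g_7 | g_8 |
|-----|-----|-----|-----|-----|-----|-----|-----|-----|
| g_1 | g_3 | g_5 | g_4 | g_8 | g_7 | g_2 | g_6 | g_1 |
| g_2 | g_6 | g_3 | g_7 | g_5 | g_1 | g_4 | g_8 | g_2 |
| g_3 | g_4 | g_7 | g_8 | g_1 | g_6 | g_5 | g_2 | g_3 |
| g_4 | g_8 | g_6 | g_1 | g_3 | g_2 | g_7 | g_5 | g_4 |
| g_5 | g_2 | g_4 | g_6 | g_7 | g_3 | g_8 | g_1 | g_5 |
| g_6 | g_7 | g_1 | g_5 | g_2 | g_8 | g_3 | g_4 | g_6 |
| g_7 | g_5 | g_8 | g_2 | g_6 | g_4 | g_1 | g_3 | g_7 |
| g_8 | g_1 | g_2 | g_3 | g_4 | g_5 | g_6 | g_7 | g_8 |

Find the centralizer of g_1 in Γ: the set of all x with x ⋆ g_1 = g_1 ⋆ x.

Compare row g_1 with column g_1 entry by entry.
g_4 ⋆ g_1 = g_8 = g_1 ⋆ g_4, so g_4 commutes with g_1.
g_7 ⋆ g_1 = g_5 but g_1 ⋆ g_7 = g_6, so g_7 does not.
Collecting the elements that commute with g_1: C(g_1) = {g_1, g_3, g_4, g_8}.

{g_1, g_3, g_4, g_8}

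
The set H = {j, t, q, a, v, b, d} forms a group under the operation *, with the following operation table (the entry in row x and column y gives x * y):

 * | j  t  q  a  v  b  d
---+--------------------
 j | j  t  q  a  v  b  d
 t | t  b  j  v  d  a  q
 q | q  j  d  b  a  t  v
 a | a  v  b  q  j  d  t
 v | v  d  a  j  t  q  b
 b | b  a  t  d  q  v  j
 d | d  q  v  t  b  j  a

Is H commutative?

Yes

Check whether the table is symmetric across its main diagonal.
Every entry (row x, col y) equals the entry (row y, col x), so H is abelian.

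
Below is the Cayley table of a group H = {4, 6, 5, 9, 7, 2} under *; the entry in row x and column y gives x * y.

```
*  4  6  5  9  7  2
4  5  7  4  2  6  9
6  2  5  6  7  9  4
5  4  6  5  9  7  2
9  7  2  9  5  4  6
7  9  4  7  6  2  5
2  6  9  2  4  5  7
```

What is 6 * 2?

Read row 6, column 2: 6 * 2 = 4.

4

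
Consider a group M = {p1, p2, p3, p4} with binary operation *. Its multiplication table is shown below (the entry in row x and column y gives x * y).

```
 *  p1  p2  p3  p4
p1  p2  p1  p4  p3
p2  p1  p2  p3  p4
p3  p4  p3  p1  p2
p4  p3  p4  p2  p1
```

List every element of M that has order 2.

{p1}

Identity is p2. Compute the order of each non-identity element by repeated multiplication:
  p1: p1 → p2  (order 2)
  p3: p3 → p1 → p4 → p2  (order 4)
  p4: p4 → p1 → p3 → p2  (order 4)
Elements of order 2: {p1}.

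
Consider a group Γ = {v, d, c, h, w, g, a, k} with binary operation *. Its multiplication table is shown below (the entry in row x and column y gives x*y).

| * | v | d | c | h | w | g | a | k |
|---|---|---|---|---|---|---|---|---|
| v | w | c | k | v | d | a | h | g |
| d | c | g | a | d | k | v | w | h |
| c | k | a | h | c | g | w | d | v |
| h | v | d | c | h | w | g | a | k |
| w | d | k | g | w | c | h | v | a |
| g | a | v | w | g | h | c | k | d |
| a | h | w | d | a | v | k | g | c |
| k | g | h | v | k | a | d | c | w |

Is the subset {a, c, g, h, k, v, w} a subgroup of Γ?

k*g = d, which is not in {a, c, g, h, k, v, w}.
The subset is not closed under *, so it is not a subgroup.
(Structurally, Γ here is isomorphic to the cyclic group Z_8.)

No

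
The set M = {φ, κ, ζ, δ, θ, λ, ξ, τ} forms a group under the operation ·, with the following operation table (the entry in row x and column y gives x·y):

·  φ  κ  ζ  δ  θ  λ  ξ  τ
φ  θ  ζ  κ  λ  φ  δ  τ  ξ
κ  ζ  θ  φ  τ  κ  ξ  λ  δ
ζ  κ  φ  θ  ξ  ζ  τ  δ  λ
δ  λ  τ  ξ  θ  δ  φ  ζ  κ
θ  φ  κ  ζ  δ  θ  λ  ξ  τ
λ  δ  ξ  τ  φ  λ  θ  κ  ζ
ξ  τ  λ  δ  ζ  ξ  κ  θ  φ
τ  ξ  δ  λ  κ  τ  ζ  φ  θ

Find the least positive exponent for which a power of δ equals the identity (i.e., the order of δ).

The identity element is θ (its row matches the header).
δ^1 = δ
δ^2 = δ·δ = θ
The first power of δ equal to the identity is δ^2, so ord(δ) = 2.

2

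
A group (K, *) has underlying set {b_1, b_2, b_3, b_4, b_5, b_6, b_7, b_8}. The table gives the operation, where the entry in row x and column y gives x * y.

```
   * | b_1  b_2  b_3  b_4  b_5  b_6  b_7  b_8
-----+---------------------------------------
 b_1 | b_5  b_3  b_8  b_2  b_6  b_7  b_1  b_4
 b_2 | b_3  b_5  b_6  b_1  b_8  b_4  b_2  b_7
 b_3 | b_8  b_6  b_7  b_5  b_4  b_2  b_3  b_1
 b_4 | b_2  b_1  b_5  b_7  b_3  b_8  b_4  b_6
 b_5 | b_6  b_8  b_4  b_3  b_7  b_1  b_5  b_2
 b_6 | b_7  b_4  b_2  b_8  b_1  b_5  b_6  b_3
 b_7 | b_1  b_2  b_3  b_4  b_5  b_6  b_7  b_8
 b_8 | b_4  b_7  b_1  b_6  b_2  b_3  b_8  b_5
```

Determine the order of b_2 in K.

4

The identity element is b_7 (its row matches the header).
b_2^1 = b_2
b_2^2 = b_2 * b_2 = b_5
b_2^3 = b_5 * b_2 = b_8
b_2^4 = b_8 * b_2 = b_7
The first power of b_2 equal to the identity is b_2^4, so ord(b_2) = 4.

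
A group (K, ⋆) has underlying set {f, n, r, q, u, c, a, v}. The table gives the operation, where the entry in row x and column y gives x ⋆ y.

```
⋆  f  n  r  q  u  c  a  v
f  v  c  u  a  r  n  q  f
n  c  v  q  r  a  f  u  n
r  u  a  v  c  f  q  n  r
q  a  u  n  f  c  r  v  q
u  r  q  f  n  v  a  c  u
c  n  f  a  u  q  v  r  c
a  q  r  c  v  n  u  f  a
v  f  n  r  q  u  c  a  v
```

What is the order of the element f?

2

The identity element is v (its row matches the header).
f^1 = f
f^2 = f ⋆ f = v
The first power of f equal to the identity is f^2, so ord(f) = 2.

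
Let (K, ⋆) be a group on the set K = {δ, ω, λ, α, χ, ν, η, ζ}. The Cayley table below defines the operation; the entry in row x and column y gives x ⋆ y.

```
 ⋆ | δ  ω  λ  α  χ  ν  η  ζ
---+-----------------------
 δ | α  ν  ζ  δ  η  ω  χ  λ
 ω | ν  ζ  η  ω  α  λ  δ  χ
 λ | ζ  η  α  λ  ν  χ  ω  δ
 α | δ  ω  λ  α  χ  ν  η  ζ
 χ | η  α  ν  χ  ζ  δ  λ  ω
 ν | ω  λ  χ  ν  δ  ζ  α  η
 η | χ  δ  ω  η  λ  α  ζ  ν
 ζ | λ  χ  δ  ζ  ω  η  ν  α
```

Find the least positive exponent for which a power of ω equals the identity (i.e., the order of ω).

4

The identity element is α (its row matches the header).
ω^1 = ω
ω^2 = ω ⋆ ω = ζ
ω^3 = ζ ⋆ ω = χ
ω^4 = χ ⋆ ω = α
The first power of ω equal to the identity is ω^4, so ord(ω) = 4.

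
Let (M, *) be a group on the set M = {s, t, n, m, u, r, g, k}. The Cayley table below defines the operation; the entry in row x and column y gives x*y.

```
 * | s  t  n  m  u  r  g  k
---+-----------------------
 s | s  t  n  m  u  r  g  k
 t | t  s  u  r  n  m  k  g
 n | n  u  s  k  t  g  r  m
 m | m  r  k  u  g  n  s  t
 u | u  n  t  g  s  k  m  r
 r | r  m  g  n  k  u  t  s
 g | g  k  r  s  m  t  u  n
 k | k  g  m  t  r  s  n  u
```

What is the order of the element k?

The identity element is s (its row matches the header).
k^1 = k
k^2 = k*k = u
k^3 = u*k = r
k^4 = r*k = s
The first power of k equal to the identity is k^4, so ord(k) = 4.

4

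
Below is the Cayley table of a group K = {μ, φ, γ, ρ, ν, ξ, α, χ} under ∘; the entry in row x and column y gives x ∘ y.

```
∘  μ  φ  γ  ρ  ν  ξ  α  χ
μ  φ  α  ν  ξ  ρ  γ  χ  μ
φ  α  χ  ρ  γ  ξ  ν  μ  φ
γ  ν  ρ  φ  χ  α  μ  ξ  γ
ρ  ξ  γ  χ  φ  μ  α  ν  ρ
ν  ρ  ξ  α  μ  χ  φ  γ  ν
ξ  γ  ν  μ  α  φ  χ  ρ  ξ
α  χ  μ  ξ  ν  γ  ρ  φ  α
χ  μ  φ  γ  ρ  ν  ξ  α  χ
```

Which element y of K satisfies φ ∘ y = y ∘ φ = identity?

φ

First locate the identity: row χ matches the header, so χ is the identity.
Scan row φ for χ: φ ∘ φ = χ. Hence φ^(-1) = φ.
(Structurally, K here is isomorphic to Z_2 x Z_4.)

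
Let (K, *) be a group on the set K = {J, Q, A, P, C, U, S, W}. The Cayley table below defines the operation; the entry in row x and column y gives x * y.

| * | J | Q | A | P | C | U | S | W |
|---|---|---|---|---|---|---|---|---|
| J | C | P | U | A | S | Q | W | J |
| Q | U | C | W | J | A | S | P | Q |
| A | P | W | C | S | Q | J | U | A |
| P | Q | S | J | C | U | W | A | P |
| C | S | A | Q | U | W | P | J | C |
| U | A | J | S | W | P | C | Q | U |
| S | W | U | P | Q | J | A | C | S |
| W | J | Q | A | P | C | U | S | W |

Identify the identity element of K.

The identity e satisfies e * x = x for all x, so its row in the table reproduces the column headers.
Row W reads: J, Q, A, P, C, U, S, W — exactly the header order. So W is the identity.

W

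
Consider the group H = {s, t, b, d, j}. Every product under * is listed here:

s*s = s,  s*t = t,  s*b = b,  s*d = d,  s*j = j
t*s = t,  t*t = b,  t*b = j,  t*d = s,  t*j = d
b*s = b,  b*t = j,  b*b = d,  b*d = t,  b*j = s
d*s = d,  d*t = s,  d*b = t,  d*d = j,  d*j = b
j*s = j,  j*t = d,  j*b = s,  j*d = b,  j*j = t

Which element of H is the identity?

s

The identity e satisfies e*x = x for all x, so its row in the table reproduces the column headers.
Row s reads: s, t, b, d, j — exactly the header order. So s is the identity.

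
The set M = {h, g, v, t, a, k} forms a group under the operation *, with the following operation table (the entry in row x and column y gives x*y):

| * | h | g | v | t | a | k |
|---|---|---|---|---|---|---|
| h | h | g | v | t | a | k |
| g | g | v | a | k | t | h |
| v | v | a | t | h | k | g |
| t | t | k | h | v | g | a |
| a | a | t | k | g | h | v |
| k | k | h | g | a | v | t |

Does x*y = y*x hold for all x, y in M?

Yes

Check whether the table is symmetric across its main diagonal.
Every entry (row x, col y) equals the entry (row y, col x), so M is abelian.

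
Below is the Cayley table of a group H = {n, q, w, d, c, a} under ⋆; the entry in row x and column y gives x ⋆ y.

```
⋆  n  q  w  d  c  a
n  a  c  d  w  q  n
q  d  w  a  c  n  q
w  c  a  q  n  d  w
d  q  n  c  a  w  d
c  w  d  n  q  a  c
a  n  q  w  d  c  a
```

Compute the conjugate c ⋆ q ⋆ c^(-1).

w

The identity is a. In row c, the entry a sits in column c, so c^(-1) = c.
c ⋆ q = d
d ⋆ c = w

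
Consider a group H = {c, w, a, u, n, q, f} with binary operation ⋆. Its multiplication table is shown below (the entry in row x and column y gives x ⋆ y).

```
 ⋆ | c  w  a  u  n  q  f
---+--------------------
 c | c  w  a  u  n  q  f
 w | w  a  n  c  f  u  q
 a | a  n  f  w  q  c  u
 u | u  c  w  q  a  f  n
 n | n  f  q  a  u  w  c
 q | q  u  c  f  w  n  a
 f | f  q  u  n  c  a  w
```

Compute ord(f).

7

The identity element is c (its row matches the header).
f^1 = f
f^2 = f ⋆ f = w
f^3 = w ⋆ f = q
f^4 = q ⋆ f = a
f^5 = a ⋆ f = u
f^6 = u ⋆ f = n
f^7 = n ⋆ f = c
The first power of f equal to the identity is f^7, so ord(f) = 7.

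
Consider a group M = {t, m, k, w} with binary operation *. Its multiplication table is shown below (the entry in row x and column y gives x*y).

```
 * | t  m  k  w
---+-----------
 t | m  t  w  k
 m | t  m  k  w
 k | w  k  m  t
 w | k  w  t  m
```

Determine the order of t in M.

2

The identity element is m (its row matches the header).
t^1 = t
t^2 = t*t = m
The first power of t equal to the identity is t^2, so ord(t) = 2.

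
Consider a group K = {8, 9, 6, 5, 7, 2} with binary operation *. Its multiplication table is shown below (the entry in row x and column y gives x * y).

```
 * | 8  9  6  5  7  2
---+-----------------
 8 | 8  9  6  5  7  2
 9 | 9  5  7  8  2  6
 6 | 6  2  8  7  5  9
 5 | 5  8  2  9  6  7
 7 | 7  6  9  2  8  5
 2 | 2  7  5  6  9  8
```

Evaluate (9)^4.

9^1 = 9
9^2 = 9 * 9 = 5
9^3 = 5 * 9 = 8
9^4 = 8 * 9 = 9

9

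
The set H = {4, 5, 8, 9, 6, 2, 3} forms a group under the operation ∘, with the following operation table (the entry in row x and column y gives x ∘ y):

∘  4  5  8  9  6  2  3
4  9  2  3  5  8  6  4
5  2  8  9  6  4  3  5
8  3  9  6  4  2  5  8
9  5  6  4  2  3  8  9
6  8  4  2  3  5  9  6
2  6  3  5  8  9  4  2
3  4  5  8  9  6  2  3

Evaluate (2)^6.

2^1 = 2
2^2 = 2 ∘ 2 = 4
2^3 = 4 ∘ 2 = 6
2^4 = 6 ∘ 2 = 9
2^5 = 9 ∘ 2 = 8
2^6 = 8 ∘ 2 = 5

5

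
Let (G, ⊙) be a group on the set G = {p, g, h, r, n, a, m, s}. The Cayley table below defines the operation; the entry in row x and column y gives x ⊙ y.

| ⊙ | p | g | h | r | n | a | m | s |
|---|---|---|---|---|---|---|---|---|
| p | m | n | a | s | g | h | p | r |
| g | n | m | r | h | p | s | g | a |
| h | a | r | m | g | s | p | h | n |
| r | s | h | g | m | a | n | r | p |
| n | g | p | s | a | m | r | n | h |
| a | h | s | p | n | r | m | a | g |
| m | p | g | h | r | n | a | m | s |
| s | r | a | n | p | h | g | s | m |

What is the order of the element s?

2

The identity element is m (its row matches the header).
s^1 = s
s^2 = s ⊙ s = m
The first power of s equal to the identity is s^2, so ord(s) = 2.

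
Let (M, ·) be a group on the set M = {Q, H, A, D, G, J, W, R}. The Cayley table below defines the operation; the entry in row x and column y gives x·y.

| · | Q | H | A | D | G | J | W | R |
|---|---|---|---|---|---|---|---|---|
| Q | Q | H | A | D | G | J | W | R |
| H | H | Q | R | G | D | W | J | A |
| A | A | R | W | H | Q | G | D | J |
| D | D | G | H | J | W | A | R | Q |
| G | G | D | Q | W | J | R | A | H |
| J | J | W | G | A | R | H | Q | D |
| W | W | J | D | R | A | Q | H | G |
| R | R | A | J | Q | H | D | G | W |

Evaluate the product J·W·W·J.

J·W = Q
Q·W = W
W·J = Q

Q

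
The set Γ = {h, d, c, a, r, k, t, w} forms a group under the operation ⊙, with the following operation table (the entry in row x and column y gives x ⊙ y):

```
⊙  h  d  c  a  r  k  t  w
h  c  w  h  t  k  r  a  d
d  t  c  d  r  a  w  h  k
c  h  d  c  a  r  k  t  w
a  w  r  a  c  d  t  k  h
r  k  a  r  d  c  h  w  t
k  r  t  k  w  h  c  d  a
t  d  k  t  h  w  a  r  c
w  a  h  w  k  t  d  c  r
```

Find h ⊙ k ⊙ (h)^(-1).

The identity is c. In row h, the entry c sits in column h, so h^(-1) = h.
h ⊙ k = r
r ⊙ h = k

k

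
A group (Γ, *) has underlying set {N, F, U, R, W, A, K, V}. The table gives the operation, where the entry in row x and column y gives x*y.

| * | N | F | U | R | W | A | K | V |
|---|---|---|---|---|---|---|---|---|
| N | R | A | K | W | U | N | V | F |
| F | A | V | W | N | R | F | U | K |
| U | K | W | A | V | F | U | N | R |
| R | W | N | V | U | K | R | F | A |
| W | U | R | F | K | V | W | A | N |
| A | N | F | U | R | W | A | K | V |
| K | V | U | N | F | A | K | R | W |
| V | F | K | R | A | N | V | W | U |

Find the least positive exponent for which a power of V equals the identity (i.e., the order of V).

4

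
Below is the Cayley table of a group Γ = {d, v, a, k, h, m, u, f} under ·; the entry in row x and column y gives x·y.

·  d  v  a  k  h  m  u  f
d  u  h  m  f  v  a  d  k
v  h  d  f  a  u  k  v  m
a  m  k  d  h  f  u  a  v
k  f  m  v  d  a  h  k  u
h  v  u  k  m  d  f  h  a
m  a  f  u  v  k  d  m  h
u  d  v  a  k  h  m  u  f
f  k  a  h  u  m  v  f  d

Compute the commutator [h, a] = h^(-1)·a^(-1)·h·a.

d

Identity is u; from the table h^(-1) = v and a^(-1) = m.
v·m = k
k·h = a
a·a = d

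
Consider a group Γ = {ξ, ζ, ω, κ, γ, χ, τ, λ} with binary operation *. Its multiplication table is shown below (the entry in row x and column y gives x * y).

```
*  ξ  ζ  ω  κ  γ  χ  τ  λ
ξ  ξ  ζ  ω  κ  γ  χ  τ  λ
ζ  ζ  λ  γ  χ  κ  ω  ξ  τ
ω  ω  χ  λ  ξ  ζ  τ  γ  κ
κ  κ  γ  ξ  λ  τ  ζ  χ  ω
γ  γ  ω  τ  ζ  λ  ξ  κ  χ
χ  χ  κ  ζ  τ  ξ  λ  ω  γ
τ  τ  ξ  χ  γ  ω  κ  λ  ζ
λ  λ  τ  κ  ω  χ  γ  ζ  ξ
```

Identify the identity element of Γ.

The identity e satisfies e * x = x for all x, so its row in the table reproduces the column headers.
Row ξ reads: ξ, ζ, ω, κ, γ, χ, τ, λ — exactly the header order. So ξ is the identity.

ξ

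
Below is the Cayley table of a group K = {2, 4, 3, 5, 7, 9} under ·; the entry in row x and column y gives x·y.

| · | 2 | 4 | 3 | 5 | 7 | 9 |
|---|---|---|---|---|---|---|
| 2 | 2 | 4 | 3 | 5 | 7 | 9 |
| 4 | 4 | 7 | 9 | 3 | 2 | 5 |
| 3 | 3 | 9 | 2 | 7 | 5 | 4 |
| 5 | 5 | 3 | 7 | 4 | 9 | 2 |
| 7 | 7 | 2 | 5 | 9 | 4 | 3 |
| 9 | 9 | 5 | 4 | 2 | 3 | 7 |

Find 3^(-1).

First locate the identity: row 2 matches the header, so 2 is the identity.
Scan row 3 for 2: 3·3 = 2. Hence 3^(-1) = 3.

3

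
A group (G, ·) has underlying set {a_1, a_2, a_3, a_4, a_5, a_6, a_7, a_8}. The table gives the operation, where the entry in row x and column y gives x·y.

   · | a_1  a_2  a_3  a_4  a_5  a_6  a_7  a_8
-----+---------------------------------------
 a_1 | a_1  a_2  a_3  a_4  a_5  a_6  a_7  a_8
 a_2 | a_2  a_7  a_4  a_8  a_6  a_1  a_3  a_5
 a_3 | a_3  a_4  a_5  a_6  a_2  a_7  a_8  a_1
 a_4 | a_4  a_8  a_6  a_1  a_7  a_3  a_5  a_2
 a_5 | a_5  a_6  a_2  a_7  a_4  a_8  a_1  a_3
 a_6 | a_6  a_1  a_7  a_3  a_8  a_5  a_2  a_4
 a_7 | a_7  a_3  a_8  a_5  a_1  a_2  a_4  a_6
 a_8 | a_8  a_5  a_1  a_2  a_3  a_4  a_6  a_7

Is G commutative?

Check whether the table is symmetric across its main diagonal.
Every entry (row x, col y) equals the entry (row y, col x), so G is abelian.

Yes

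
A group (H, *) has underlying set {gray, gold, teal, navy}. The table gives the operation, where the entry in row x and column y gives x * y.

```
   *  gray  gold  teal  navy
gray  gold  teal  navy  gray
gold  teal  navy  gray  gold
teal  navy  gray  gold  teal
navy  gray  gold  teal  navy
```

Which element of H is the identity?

The identity e satisfies e * x = x for all x, so its row in the table reproduces the column headers.
Row navy reads: gray, gold, teal, navy — exactly the header order. So navy is the identity.

navy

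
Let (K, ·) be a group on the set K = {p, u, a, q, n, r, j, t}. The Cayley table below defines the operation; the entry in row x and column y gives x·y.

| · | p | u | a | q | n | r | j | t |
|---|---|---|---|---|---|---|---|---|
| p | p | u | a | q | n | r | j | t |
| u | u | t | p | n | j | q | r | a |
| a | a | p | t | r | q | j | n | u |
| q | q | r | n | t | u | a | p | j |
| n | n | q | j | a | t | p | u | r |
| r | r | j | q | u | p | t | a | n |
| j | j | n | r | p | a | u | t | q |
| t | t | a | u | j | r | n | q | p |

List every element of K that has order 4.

Identity is p. Compute the order of each non-identity element by repeated multiplication:
  u: u → t → a → p  (order 4)
  a: a → t → u → p  (order 4)
  q: q → t → j → p  (order 4)
  n: n → t → r → p  (order 4)
  r: r → t → n → p  (order 4)
  j: j → t → q → p  (order 4)
  t: t → p  (order 2)
Elements of order 4: {a, j, n, q, r, u}.
(Structurally, K here is isomorphic to the quaternion group Q_8.)

{a, j, n, q, r, u}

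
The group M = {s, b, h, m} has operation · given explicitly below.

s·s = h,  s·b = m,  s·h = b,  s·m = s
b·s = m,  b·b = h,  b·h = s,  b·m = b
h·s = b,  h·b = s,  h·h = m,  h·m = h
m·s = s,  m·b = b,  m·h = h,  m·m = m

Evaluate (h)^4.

h^1 = h
h^2 = h·h = m
h^3 = m·h = h
h^4 = h·h = m

m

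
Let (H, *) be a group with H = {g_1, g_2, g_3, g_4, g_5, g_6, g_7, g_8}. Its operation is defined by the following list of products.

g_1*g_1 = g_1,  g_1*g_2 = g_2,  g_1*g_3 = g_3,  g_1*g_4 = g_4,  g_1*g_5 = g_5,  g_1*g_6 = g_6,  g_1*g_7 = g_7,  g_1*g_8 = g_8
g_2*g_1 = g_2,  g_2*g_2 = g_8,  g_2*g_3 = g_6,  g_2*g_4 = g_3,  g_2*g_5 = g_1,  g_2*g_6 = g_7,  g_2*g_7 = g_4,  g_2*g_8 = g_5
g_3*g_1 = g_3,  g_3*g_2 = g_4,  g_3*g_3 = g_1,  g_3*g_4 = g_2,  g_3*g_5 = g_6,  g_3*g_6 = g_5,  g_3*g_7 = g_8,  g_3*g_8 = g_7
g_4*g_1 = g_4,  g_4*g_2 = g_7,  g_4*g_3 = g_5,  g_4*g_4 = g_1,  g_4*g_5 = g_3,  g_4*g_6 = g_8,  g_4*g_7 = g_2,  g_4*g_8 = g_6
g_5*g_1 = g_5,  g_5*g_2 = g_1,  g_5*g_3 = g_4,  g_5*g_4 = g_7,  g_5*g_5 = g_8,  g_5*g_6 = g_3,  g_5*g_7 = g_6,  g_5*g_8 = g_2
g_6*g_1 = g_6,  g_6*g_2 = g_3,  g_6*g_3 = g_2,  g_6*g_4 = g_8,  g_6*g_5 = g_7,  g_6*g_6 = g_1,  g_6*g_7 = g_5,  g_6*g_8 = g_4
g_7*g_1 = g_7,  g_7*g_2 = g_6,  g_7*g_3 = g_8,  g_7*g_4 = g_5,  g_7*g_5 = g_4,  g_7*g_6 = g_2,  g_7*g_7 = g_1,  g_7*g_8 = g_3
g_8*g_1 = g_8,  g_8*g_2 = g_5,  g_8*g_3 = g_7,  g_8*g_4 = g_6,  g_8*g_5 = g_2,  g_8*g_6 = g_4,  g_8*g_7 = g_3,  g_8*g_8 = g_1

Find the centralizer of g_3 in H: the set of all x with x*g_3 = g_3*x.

Compare row g_3 with column g_3 entry by entry.
g_8*g_3 = g_7 = g_3*g_8, so g_8 commutes with g_3.
g_5*g_3 = g_4 but g_3*g_5 = g_6, so g_5 does not.
Collecting the elements that commute with g_3: C(g_3) = {g_1, g_3, g_7, g_8}.
(Structurally, H here is isomorphic to the dihedral group D_4.)

{g_1, g_3, g_7, g_8}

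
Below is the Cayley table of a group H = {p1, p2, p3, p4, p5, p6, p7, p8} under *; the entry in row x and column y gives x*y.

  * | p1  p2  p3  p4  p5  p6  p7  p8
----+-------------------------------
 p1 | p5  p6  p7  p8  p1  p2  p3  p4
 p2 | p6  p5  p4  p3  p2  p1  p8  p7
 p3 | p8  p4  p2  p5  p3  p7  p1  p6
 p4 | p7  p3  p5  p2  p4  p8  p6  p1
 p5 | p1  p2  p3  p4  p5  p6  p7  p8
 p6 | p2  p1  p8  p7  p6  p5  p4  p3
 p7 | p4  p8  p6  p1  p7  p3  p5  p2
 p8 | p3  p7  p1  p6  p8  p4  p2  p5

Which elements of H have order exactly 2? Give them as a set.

{p1, p2, p6, p7, p8}

Identity is p5. Compute the order of each non-identity element by repeated multiplication:
  p1: p1 → p5  (order 2)
  p2: p2 → p5  (order 2)
  p3: p3 → p2 → p4 → p5  (order 4)
  p4: p4 → p2 → p3 → p5  (order 4)
  p6: p6 → p5  (order 2)
  p7: p7 → p5  (order 2)
  p8: p8 → p5  (order 2)
Elements of order 2: {p1, p2, p6, p7, p8}.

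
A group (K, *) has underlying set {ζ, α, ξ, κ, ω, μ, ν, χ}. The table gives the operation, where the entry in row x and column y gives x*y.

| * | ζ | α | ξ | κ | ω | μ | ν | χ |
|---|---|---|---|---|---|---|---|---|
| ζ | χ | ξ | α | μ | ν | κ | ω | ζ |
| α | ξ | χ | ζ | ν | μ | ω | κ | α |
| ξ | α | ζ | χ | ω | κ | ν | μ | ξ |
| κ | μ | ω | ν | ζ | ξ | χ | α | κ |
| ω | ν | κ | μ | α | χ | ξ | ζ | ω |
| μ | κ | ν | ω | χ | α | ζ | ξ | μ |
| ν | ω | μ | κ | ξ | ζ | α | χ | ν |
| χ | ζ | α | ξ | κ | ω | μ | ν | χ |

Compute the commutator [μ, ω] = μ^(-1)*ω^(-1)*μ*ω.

ζ

Identity is χ; from the table μ^(-1) = κ and ω^(-1) = ω.
κ*ω = ξ
ξ*μ = ν
ν*ω = ζ
(Structurally, K here is isomorphic to the dihedral group D_4.)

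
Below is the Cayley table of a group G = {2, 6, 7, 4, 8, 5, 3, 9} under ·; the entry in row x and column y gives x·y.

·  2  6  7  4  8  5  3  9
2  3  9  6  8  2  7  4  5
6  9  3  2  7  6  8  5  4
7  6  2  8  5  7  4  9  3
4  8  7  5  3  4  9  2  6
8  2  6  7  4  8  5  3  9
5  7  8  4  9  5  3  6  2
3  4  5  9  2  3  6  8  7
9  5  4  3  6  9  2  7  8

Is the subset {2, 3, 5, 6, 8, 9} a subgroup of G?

No

6·9 = 4, which is not in {2, 3, 5, 6, 8, 9}.
The subset is not closed under ·, so it is not a subgroup.
(Structurally, G here is isomorphic to Z_2 x Z_4.)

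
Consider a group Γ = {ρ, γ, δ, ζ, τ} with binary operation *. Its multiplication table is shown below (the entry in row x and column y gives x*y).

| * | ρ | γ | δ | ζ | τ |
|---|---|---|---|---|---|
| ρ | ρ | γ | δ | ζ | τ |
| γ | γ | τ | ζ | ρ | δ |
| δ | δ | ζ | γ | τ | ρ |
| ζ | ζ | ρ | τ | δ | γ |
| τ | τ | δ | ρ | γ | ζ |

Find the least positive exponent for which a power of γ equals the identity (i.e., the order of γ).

5

The identity element is ρ (its row matches the header).
γ^1 = γ
γ^2 = γ*γ = τ
γ^3 = τ*γ = δ
γ^4 = δ*γ = ζ
γ^5 = ζ*γ = ρ
The first power of γ equal to the identity is γ^5, so ord(γ) = 5.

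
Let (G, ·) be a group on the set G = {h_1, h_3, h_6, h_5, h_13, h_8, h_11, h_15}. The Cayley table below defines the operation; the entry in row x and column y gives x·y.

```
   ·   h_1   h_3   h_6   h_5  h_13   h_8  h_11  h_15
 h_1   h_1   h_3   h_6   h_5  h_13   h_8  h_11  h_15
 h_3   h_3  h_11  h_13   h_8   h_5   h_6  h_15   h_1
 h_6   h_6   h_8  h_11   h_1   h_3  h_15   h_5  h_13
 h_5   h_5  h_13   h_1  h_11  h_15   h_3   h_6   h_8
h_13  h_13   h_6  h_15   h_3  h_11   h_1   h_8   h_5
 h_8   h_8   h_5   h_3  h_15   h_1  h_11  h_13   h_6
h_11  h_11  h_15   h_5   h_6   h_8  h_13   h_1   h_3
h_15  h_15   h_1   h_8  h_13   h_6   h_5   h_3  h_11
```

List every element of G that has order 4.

{h_13, h_15, h_3, h_5, h_6, h_8}

Identity is h_1. Compute the order of each non-identity element by repeated multiplication:
  h_3: h_3 → h_11 → h_15 → h_1  (order 4)
  h_6: h_6 → h_11 → h_5 → h_1  (order 4)
  h_5: h_5 → h_11 → h_6 → h_1  (order 4)
  h_13: h_13 → h_11 → h_8 → h_1  (order 4)
  h_8: h_8 → h_11 → h_13 → h_1  (order 4)
  h_11: h_11 → h_1  (order 2)
  h_15: h_15 → h_11 → h_3 → h_1  (order 4)
Elements of order 4: {h_13, h_15, h_3, h_5, h_6, h_8}.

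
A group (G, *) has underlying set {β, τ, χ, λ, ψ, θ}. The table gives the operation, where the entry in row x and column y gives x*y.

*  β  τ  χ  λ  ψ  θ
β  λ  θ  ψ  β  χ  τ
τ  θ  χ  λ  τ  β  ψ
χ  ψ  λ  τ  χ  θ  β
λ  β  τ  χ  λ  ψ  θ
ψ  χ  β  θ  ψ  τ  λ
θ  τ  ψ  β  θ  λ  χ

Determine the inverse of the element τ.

χ

First locate the identity: row λ matches the header, so λ is the identity.
Scan row τ for λ: τ*χ = λ. Hence τ^(-1) = χ.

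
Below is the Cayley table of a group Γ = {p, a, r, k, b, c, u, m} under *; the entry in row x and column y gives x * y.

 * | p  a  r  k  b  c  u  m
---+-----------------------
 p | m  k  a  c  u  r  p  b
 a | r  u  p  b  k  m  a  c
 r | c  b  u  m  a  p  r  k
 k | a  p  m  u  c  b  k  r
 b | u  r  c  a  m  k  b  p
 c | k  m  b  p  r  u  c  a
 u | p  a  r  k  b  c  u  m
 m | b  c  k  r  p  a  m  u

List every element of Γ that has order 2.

Identity is u. Compute the order of each non-identity element by repeated multiplication:
  p: p → m → b → u  (order 4)
  a: a → u  (order 2)
  r: r → u  (order 2)
  k: k → u  (order 2)
  b: b → m → p → u  (order 4)
  c: c → u  (order 2)
  m: m → u  (order 2)
Elements of order 2: {a, c, k, m, r}.
(Structurally, Γ here is isomorphic to the dihedral group D_4.)

{a, c, k, m, r}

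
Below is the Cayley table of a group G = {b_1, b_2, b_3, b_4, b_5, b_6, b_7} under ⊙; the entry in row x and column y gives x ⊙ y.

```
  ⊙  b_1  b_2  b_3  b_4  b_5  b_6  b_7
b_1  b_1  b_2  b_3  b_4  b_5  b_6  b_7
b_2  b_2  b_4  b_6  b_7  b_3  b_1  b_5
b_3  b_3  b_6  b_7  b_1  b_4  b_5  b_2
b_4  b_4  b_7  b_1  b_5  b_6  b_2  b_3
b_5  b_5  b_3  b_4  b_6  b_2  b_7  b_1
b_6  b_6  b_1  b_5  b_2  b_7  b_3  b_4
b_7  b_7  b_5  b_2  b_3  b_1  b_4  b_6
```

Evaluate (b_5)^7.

b_1

b_5^1 = b_5
b_5^2 = b_5 ⊙ b_5 = b_2
b_5^3 = b_2 ⊙ b_5 = b_3
b_5^4 = b_3 ⊙ b_5 = b_4
b_5^5 = b_4 ⊙ b_5 = b_6
b_5^6 = b_6 ⊙ b_5 = b_7
b_5^7 = b_7 ⊙ b_5 = b_1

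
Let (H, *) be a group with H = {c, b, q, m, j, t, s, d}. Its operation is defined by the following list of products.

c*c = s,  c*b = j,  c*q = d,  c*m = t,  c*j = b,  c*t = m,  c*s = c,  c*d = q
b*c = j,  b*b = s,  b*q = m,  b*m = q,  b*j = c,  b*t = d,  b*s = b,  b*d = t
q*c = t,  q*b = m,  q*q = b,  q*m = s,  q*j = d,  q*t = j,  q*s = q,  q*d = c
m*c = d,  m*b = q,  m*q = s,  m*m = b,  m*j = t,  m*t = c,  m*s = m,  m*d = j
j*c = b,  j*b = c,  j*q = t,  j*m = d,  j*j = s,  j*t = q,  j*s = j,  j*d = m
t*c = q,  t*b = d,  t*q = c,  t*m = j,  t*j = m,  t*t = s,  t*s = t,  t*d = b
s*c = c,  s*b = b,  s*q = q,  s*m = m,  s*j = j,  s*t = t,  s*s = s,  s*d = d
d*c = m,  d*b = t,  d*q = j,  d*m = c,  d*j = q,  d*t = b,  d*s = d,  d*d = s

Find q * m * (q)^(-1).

m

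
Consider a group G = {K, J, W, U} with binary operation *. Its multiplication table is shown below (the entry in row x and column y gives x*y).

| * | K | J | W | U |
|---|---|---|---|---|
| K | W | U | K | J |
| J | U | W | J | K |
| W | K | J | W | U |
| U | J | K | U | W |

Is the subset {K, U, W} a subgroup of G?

U*K = J, which is not in {K, U, W}.
The subset is not closed under *, so it is not a subgroup.
(Structurally, G here is isomorphic to the Klein four-group V_4.)

No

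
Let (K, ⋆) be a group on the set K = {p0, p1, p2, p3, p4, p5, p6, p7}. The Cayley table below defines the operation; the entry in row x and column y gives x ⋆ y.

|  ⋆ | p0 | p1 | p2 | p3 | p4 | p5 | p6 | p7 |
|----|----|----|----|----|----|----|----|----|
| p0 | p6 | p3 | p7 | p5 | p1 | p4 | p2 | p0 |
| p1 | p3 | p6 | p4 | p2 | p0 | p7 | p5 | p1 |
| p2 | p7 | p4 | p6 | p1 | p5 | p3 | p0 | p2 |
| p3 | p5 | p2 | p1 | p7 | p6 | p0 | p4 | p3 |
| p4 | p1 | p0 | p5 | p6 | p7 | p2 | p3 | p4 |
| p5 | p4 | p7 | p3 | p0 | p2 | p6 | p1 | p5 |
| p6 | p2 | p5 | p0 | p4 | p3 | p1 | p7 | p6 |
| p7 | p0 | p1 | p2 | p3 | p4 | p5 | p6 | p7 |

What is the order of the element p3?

The identity element is p7 (its row matches the header).
p3^1 = p3
p3^2 = p3 ⋆ p3 = p7
The first power of p3 equal to the identity is p3^2, so ord(p3) = 2.

2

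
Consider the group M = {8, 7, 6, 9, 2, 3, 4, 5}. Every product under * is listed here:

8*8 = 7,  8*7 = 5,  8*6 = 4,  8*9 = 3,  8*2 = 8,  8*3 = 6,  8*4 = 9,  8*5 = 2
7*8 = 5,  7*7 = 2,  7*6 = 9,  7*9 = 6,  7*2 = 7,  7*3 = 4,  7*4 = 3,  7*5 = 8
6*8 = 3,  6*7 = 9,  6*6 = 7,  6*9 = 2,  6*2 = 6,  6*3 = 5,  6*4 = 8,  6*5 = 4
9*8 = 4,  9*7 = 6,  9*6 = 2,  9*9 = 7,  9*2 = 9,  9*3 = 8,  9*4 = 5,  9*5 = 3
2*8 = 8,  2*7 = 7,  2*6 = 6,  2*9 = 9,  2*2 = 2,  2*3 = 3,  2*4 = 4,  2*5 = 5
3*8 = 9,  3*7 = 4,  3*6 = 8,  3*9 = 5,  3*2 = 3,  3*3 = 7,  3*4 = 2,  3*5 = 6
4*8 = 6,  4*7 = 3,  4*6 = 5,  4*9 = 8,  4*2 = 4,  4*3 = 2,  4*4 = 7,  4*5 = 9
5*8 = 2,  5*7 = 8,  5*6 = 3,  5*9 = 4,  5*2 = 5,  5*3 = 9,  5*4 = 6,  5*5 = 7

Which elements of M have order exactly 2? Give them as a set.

Identity is 2. Compute the order of each non-identity element by repeated multiplication:
  8: 8 → 7 → 5 → 2  (order 4)
  7: 7 → 2  (order 2)
  6: 6 → 7 → 9 → 2  (order 4)
  9: 9 → 7 → 6 → 2  (order 4)
  3: 3 → 7 → 4 → 2  (order 4)
  4: 4 → 7 → 3 → 2  (order 4)
  5: 5 → 7 → 8 → 2  (order 4)
Elements of order 2: {7}.

{7}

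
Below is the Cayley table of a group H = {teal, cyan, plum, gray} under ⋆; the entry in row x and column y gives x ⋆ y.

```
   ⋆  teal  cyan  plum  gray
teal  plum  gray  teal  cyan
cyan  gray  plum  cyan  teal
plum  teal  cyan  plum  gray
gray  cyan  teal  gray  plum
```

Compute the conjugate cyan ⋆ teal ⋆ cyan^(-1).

teal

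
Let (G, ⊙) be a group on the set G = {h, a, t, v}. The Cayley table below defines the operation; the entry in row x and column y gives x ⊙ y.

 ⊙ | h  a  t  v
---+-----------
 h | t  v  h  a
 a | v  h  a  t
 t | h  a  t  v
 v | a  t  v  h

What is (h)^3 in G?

h^1 = h
h^2 = h ⊙ h = t
h^3 = t ⊙ h = h

h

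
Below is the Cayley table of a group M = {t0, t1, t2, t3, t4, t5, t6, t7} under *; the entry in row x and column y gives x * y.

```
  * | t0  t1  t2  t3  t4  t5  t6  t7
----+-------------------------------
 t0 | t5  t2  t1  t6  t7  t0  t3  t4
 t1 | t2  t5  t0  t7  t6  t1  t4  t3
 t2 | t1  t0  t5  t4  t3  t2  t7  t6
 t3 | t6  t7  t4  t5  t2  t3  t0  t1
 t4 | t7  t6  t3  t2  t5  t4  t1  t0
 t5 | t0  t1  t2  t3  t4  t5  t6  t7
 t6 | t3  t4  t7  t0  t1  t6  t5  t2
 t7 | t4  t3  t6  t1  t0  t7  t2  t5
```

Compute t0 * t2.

t1

Read row t0, column t2: t0 * t2 = t1.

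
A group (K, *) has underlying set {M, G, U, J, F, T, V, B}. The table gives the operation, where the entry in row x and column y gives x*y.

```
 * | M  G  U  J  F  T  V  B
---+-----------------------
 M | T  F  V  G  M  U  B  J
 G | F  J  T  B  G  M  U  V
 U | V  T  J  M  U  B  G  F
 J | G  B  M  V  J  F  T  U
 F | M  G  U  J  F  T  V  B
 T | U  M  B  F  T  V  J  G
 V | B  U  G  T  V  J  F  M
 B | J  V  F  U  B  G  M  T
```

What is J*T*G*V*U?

J

J*T = F
F*G = G
G*V = U
U*U = J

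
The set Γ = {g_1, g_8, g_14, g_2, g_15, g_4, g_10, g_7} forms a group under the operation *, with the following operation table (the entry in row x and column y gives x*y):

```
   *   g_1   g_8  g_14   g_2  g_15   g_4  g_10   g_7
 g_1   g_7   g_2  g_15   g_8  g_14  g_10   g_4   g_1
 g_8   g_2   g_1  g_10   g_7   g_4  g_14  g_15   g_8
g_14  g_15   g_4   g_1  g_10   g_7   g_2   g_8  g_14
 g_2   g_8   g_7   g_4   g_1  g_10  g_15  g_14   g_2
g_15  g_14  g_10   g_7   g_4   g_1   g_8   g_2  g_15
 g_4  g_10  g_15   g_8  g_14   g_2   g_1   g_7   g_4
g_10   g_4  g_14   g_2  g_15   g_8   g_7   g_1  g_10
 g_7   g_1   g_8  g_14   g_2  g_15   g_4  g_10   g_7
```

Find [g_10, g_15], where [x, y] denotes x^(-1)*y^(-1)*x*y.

Identity is g_7; from the table g_10^(-1) = g_4 and g_15^(-1) = g_14.
g_4*g_14 = g_8
g_8*g_10 = g_15
g_15*g_15 = g_1

g_1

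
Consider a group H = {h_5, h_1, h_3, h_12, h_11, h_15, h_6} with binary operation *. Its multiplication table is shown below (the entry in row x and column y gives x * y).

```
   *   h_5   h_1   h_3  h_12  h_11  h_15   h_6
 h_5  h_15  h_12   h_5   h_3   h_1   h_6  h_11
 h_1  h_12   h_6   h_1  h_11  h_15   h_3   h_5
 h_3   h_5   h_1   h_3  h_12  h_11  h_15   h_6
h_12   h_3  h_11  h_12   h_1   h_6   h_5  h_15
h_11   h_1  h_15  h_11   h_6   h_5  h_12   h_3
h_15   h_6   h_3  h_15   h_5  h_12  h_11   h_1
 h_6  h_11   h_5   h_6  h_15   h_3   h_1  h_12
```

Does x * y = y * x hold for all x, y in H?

Yes

Check whether the table is symmetric across its main diagonal.
Every entry (row x, col y) equals the entry (row y, col x), so H is abelian.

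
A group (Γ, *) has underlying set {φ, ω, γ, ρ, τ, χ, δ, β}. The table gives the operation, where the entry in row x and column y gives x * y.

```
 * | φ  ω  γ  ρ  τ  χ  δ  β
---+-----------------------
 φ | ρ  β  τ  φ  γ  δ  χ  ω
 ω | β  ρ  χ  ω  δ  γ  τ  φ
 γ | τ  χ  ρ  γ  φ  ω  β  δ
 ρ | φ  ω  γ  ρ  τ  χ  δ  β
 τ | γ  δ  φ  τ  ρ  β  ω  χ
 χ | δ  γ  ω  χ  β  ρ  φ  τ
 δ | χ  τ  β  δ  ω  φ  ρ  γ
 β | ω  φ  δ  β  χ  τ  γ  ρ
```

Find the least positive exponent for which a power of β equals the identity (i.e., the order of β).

The identity element is ρ (its row matches the header).
β^1 = β
β^2 = β * β = ρ
The first power of β equal to the identity is β^2, so ord(β) = 2.
(Structurally, Γ here is isomorphic to the elementary abelian group (Z_2)^3.)

2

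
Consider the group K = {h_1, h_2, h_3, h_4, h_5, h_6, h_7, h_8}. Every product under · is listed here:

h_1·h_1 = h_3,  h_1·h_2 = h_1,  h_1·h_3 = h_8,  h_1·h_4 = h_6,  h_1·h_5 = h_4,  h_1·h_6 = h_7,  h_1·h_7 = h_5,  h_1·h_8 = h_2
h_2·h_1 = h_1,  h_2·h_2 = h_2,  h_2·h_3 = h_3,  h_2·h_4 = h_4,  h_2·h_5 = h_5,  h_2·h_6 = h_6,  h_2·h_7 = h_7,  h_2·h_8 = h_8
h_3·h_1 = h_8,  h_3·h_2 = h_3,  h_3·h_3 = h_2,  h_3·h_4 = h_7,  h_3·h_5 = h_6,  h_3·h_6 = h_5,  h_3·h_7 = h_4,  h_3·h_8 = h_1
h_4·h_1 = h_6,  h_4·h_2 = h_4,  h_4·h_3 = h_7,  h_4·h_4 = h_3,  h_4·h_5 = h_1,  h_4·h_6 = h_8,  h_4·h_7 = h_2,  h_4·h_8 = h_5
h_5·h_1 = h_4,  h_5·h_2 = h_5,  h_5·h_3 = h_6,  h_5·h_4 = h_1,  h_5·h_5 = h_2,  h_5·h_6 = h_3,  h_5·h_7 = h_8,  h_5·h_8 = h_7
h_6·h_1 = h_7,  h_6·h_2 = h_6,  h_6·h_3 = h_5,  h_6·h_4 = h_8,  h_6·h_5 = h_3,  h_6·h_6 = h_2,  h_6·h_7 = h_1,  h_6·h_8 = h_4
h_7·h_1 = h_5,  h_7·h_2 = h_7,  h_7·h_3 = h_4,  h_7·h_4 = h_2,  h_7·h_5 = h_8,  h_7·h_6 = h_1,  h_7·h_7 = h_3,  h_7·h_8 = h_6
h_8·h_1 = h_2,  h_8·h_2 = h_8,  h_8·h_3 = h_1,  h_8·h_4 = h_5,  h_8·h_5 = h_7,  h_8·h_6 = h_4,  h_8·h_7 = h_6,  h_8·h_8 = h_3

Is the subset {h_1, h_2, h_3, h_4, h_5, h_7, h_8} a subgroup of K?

h_7·h_8 = h_6, which is not in {h_1, h_2, h_3, h_4, h_5, h_7, h_8}.
The subset is not closed under ·, so it is not a subgroup.

No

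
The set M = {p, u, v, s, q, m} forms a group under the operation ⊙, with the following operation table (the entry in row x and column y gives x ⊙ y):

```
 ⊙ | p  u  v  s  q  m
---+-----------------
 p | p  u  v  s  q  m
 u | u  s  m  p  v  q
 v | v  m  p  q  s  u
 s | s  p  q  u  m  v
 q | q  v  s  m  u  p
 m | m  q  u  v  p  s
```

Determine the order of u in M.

The identity element is p (its row matches the header).
u^1 = u
u^2 = u ⊙ u = s
u^3 = s ⊙ u = p
The first power of u equal to the identity is u^3, so ord(u) = 3.

3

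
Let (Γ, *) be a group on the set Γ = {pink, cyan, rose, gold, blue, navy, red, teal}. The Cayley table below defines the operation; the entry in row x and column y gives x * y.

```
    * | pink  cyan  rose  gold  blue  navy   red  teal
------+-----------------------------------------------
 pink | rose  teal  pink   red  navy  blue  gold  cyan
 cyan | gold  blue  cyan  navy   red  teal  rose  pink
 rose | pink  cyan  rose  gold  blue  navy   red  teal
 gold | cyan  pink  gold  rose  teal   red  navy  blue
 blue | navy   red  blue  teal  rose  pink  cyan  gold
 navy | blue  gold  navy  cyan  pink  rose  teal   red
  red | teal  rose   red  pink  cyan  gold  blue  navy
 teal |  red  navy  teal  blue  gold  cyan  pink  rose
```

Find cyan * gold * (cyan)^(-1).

The identity is rose. In row cyan, the entry rose sits in column red, so cyan^(-1) = red.
cyan * gold = navy
navy * red = teal

teal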